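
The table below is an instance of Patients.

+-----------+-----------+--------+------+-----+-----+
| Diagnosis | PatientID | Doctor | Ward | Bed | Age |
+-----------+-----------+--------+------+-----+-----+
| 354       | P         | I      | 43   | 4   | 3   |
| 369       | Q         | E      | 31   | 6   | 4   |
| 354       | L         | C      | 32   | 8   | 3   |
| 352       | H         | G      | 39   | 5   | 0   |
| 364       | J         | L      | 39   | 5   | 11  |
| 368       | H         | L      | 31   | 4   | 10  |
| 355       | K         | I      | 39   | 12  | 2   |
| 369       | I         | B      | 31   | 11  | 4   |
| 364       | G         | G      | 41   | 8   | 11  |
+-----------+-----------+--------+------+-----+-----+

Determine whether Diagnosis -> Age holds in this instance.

Yes

Diagnosis=354: 2 rows → Age = 3, 3 ✓
Diagnosis=369: 2 rows → Age = 4, 4 ✓
Diagnosis=352: 1 row → Age = 0 ✓
Diagnosis=364: 2 rows → Age = 11, 11 ✓
Diagnosis=368: 1 row → Age = 10 ✓
Diagnosis=355: 1 row → Age = 2 ✓
Every Diagnosis value is associated with a single Age value, so Diagnosis -> Age holds.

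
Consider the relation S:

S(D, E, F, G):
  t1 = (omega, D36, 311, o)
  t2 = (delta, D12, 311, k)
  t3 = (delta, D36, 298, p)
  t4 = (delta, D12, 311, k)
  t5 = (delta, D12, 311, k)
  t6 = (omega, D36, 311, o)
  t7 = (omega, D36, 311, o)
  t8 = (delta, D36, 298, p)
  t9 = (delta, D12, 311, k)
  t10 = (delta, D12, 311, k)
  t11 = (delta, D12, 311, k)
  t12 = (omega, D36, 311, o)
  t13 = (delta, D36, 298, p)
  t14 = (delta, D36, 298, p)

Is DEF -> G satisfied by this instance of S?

Yes

(D=omega, E=D36, F=311): rows 1, 6, 7, 12 → G = o, o, o, o ✓
(D=delta, E=D12, F=311): rows 2, 4, 5, 9, 10, 11 → G = k, k, k, k, k, k ✓
(D=delta, E=D36, F=298): rows 3, 8, 13, 14 → G = p, p, p, p ✓
Every DEF value is associated with a single G value, so DEF -> G holds.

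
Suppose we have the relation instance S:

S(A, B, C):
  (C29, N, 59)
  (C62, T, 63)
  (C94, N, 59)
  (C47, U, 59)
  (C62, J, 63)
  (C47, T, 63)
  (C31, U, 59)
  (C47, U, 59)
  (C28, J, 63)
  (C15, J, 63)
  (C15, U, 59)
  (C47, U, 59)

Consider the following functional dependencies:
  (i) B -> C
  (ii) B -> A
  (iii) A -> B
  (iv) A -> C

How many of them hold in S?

(i) B -> C: every LHS value maps to a single RHS value — holds.
(ii) B -> A: B=N: 2 rows → A takes values {C29, C94} — violation; B=T: 2 rows → A takes values {C62, C47} — violation; B=U: 5 rows → A takes values {C47, C31, C15} — violation; B=J: 3 rows → A takes values {C62, C28, C15} — violation — fails.
(iii) A -> B: A=C62: 2 rows → B takes values {T, J} — violation; A=C47: 4 rows → B takes values {U, T} — violation; A=C15: 2 rows → B takes values {J, U} — violation — fails.
(iv) A -> C: A=C47: 4 rows → C takes values {59, 63} — violation; A=C15: 2 rows → C takes values {63, 59} — violation — fails.
1 of the 4 dependencies holds.

1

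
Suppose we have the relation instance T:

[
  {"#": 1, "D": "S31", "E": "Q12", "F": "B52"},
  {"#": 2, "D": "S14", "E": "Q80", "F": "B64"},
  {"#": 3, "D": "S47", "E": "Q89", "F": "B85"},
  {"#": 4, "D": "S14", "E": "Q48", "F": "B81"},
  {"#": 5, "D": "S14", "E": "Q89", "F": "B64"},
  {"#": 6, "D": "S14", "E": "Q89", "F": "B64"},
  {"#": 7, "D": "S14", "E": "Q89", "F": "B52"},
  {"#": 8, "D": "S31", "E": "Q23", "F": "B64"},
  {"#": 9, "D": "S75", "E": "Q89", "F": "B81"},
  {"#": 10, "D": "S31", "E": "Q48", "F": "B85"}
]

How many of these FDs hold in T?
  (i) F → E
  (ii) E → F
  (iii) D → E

0

(i) F → E: F=B52: rows 1, 7 → E takes values {Q12, Q89} — violation; F=B64: rows 2, 5, 6, 8 → E takes values {Q80, Q89, Q23} — violation; F=B85: rows 3, 10 → E takes values {Q89, Q48} — violation; F=B81: rows 4, 9 → E takes values {Q48, Q89} — violation — fails.
(ii) E → F: E=Q89: rows 3, 5, 6, 7, 9 → F takes values {B85, B64, B52, B81} — violation; E=Q48: rows 4, 10 → F takes values {B81, B85} — violation — fails.
(iii) D → E: D=S31: rows 1, 8, 10 → E takes values {Q12, Q23, Q48} — violation; D=S14: rows 2, 4, 5, 6, 7 → E takes values {Q80, Q48, Q89} — violation — fails.
None of the 3 dependencies hold.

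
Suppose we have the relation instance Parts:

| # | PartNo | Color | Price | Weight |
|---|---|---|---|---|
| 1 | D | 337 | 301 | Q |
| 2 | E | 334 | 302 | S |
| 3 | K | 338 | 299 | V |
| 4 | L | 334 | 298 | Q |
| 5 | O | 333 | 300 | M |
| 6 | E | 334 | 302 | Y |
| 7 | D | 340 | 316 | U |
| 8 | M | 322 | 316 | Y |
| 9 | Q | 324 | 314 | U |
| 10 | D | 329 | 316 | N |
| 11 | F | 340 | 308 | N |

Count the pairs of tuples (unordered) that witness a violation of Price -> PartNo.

Price=302: all 2 rows agree on PartNo — 0 pairs.
Price=316: violating pairs (7,8), (8,10) — 2 pairs.

2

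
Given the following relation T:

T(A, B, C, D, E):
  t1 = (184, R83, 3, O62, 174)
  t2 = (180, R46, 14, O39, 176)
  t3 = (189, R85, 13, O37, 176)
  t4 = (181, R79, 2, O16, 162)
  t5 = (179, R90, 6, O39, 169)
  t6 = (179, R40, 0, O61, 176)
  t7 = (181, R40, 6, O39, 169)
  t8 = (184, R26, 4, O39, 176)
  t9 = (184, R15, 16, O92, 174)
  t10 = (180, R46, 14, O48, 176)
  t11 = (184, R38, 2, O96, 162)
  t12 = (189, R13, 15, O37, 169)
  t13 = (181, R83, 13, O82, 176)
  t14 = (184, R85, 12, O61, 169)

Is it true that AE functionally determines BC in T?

No

(A=184, E=174): rows 1, 9 → {B,C} takes values {(R83, 3), (R15, 16)} — violation
(A=180, E=176): rows 2, 10 → {B,C} = (R46, 14), (R46, 14) ✓
(A=189, E=176): row 3 → {B,C} = (R85, 13) ✓
(A=181, E=162): row 4 → {B,C} = (R79, 2) ✓
(A=179, E=169): row 5 → {B,C} = (R90, 6) ✓
(A=179, E=176): row 6 → {B,C} = (R40, 0) ✓
(A=181, E=169): row 7 → {B,C} = (R40, 6) ✓
(A=184, E=176): row 8 → {B,C} = (R26, 4) ✓
(A=184, E=162): row 11 → {B,C} = (R38, 2) ✓
(A=189, E=169): row 12 → {B,C} = (R13, 15) ✓
(A=181, E=176): row 13 → {B,C} = (R83, 13) ✓
(A=184, E=169): row 14 → {B,C} = (R85, 12) ✓
Two rows agree on AE but differ on BC, so AE → BC does not hold.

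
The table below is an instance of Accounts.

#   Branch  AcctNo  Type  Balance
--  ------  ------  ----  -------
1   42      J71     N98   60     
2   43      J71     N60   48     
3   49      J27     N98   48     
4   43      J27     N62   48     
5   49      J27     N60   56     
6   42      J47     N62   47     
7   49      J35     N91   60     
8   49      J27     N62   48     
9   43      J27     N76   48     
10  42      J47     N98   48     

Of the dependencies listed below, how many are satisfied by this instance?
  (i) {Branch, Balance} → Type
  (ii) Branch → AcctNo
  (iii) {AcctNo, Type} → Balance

(i) {Branch, Balance} → Type: (Branch=43, Balance=48): rows 2, 4, 9 → Type takes values {N60, N62, N76} — violation; (Branch=49, Balance=48): rows 3, 8 → Type takes values {N98, N62} — violation — fails.
(ii) Branch → AcctNo: Branch=42: rows 1, 6, 10 → AcctNo takes values {J71, J47} — violation; Branch=43: rows 2, 4, 9 → AcctNo takes values {J71, J27} — violation; Branch=49: rows 3, 5, 7, 8 → AcctNo takes values {J27, J35} — violation — fails.
(iii) {AcctNo, Type} → Balance: every LHS value maps to a single RHS value — holds.
1 of the 3 dependencies holds.

1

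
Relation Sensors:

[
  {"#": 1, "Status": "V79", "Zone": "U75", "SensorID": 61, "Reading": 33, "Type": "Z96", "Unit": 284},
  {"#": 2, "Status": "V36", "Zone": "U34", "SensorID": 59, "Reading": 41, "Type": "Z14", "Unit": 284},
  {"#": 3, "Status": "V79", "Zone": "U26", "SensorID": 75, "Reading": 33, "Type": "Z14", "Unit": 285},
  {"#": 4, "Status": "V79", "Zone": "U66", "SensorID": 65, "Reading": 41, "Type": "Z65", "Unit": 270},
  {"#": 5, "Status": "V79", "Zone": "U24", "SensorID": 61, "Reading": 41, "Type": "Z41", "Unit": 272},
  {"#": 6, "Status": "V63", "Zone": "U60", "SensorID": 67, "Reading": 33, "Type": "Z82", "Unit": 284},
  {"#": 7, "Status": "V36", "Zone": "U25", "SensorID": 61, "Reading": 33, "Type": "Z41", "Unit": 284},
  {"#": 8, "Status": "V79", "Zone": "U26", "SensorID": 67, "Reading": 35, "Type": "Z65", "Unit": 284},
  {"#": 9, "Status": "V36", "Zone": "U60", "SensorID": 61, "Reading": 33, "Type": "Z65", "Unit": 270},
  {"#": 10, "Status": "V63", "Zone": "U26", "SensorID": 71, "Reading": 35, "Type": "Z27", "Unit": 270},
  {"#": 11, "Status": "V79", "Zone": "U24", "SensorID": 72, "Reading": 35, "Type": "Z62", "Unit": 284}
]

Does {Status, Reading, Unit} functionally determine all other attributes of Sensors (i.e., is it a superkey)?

Rows 8 and 11 have the same {Status, Reading, Unit} value (Status=V79, Reading=35, Unit=284) but are distinct tuples, so {Status, Reading, Unit} does not determine every attribute — not a superkey.

No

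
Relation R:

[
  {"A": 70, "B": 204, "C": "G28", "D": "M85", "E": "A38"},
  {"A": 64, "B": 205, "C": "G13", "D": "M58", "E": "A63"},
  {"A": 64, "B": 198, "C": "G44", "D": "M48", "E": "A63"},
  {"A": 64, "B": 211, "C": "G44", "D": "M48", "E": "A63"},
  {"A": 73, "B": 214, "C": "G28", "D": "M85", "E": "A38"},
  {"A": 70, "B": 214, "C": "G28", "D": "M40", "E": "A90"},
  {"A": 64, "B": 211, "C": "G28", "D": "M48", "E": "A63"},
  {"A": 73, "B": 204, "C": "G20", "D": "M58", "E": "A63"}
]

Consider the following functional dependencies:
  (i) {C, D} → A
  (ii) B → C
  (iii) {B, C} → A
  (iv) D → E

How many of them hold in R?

(i) {C, D} → A: (C=G28, D=M85): 2 rows → A takes values {70, 73} — violation — fails.
(ii) B → C: B=204: 2 rows → C takes values {G28, G20} — violation; B=211: 2 rows → C takes values {G44, G28} — violation — fails.
(iii) {B, C} → A: (B=214, C=G28): 2 rows → A takes values {73, 70} — violation — fails.
(iv) D → E: every LHS value maps to a single RHS value — holds.
1 of the 4 dependencies holds.

1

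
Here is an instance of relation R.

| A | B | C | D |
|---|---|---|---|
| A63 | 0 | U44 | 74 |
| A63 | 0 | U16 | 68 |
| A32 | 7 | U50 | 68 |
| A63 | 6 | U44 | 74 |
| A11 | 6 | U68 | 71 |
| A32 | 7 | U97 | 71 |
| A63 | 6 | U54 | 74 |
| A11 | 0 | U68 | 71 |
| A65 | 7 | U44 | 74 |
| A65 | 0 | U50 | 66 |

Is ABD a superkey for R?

No

Two distinct rows share (A=A63, B=6, D=74), so ABD does not determine every attribute — not a superkey.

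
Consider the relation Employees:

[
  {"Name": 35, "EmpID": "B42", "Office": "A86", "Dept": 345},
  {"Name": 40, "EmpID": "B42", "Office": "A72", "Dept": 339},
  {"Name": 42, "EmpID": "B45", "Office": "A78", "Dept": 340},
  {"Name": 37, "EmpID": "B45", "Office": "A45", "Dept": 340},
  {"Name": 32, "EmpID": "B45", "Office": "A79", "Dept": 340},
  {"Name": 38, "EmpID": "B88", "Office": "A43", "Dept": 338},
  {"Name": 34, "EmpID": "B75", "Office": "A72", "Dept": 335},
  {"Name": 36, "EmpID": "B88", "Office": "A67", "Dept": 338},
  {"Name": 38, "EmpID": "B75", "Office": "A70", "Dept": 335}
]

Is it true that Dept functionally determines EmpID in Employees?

Dept=345: 1 row → EmpID = B42 ✓
Dept=339: 1 row → EmpID = B42 ✓
Dept=340: 3 rows → EmpID = B45, B45, B45 ✓
Dept=338: 2 rows → EmpID = B88, B88 ✓
Dept=335: 2 rows → EmpID = B75, B75 ✓
Every Dept value is associated with a single EmpID value, so Dept → EmpID holds.

Yes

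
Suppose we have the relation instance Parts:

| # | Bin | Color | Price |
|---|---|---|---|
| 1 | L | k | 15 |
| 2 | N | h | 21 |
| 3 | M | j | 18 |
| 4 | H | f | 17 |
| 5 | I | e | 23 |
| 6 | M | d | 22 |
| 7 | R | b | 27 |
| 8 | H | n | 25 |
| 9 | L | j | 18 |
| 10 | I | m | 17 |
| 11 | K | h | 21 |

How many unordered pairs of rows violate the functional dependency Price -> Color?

1

Price=21: all 2 rows agree on Color — 0 pairs.
Price=18: all 2 rows agree on Color — 0 pairs.
Price=17: violating pairs (4,10) — 1 pair.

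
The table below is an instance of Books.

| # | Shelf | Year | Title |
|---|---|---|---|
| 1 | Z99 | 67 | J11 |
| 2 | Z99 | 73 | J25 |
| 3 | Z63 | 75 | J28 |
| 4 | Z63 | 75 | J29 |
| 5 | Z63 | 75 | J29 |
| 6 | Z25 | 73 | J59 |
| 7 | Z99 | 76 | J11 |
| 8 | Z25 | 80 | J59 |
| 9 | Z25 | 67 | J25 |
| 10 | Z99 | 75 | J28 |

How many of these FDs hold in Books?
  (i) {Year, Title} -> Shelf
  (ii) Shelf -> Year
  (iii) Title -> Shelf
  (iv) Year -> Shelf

0

(i) {Year, Title} -> Shelf: (Year=75, Title=J28): rows 3, 10 → Shelf takes values {Z63, Z99} — violation — fails.
(ii) Shelf -> Year: Shelf=Z99: rows 1, 2, 7, 10 → Year takes values {67, 73, 76, 75} — violation; Shelf=Z25: rows 6, 8, 9 → Year takes values {73, 80, 67} — violation — fails.
(iii) Title -> Shelf: Title=J25: rows 2, 9 → Shelf takes values {Z99, Z25} — violation; Title=J28: rows 3, 10 → Shelf takes values {Z63, Z99} — violation — fails.
(iv) Year -> Shelf: Year=67: rows 1, 9 → Shelf takes values {Z99, Z25} — violation; Year=73: rows 2, 6 → Shelf takes values {Z99, Z25} — violation; Year=75: rows 3, 4, 5, 10 → Shelf takes values {Z63, Z99} — violation — fails.
None of the 4 dependencies hold.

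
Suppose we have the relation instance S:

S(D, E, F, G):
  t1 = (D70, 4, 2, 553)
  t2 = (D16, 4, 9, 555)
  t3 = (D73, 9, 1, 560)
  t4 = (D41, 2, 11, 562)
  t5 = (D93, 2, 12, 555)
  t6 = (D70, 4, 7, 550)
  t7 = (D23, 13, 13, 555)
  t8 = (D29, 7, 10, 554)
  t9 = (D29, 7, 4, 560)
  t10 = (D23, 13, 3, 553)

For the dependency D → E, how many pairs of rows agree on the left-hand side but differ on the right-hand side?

D=D70: all 2 rows agree on E — 0 pairs.
D=D23: all 2 rows agree on E — 0 pairs.
D=D29: all 2 rows agree on E — 0 pairs.

0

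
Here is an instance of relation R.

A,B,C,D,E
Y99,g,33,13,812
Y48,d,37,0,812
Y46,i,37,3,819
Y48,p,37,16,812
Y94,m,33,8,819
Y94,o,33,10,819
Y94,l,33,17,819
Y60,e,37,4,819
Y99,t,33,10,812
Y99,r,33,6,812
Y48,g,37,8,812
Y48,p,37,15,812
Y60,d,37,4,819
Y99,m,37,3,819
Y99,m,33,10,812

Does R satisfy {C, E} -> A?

No

(C=33, E=812): 4 rows → A = Y99, Y99, Y99, Y99 ✓
(C=37, E=812): 4 rows → A = Y48, Y48, Y48, Y48 ✓
(C=37, E=819): 4 rows → A takes values {Y46, Y60, Y99} — violation
(C=33, E=819): 3 rows → A = Y94, Y94, Y94 ✓
Two rows agree on {C, E} but differ on A, so {C, E} -> A does not hold.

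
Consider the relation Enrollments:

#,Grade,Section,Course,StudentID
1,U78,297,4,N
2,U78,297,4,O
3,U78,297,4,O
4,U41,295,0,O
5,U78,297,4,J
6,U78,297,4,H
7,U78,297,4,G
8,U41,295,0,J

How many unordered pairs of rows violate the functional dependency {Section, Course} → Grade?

(Section=297, Course=4): all 6 rows agree on Grade — 0 pairs.
(Section=295, Course=0): all 2 rows agree on Grade — 0 pairs.

0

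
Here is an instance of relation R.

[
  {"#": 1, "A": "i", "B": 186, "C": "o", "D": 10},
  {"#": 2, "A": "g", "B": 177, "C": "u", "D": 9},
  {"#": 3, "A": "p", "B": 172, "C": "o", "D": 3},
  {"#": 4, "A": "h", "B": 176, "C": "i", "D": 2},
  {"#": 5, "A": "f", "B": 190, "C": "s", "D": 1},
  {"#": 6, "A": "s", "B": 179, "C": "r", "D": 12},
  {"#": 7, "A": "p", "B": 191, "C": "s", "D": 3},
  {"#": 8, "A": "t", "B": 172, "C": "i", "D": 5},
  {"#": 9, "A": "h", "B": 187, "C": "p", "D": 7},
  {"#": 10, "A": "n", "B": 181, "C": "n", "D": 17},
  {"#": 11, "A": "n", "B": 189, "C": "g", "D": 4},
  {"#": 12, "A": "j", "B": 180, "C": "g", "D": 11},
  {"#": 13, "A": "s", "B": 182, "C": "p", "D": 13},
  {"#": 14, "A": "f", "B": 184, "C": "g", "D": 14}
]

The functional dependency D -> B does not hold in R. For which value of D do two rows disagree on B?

3

D=10: row 1 → B = 186 ✓
D=9: row 2 → B = 177 ✓
D=3: rows 3, 7 → B takes values {172, 191} — violation
D=2: row 4 → B = 176 ✓
D=1: row 5 → B = 190 ✓
D=12: row 6 → B = 179 ✓
D=5: row 8 → B = 172 ✓
D=7: row 9 → B = 187 ✓
D=17: row 10 → B = 181 ✓
D=4: row 11 → B = 189 ✓
D=11: row 12 → B = 180 ✓
D=13: row 13 → B = 182 ✓
D=14: row 14 → B = 184 ✓
The only D value with inconsistent B is D=3.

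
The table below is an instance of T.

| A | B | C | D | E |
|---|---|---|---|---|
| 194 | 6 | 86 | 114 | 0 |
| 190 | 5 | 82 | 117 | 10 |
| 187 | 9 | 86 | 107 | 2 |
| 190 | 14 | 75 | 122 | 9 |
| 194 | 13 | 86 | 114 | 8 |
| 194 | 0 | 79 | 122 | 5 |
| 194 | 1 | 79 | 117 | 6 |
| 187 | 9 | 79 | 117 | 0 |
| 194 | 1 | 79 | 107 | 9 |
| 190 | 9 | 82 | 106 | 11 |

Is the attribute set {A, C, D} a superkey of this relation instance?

Two distinct rows share (A=194, C=86, D=114), so {A, C, D} does not determine every attribute — not a superkey.

No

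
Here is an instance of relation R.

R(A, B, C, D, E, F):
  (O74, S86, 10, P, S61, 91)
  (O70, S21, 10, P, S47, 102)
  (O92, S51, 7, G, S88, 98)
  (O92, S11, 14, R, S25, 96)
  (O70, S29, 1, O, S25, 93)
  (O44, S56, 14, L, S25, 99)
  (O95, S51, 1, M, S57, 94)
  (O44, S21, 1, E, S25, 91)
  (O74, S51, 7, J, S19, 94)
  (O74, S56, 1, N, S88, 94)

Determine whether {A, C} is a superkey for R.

All 10 rows have distinct {A, C} values, so {A, C} → (all attributes) holds and {A, C} is a superkey.

Yes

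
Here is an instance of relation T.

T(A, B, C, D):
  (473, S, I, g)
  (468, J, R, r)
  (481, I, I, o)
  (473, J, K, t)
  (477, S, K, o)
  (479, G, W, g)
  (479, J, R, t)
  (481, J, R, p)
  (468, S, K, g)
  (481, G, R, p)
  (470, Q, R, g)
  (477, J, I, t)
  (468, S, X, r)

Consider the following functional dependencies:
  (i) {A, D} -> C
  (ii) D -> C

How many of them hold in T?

0

(i) {A, D} -> C: (A=468, D=r): 2 rows → C takes values {R, X} — violation — fails.
(ii) D -> C: D=g: 4 rows → C takes values {I, W, K, R} — violation; D=r: 2 rows → C takes values {R, X} — violation; D=o: 2 rows → C takes values {I, K} — violation; D=t: 3 rows → C takes values {K, R, I} — violation — fails.
None of the 2 dependencies hold.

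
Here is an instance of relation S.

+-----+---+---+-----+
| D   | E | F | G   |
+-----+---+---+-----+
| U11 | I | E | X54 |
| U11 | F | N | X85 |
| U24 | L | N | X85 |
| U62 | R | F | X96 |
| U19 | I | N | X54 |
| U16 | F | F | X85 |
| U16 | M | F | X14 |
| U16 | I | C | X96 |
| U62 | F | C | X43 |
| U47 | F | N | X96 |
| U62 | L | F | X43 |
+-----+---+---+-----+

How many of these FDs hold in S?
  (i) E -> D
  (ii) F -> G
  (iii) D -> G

0

(i) E -> D: E=I: 3 rows → D takes values {U11, U19, U16} — violation; E=F: 4 rows → D takes values {U11, U16, U62, U47} — violation; E=L: 2 rows → D takes values {U24, U62} — violation — fails.
(ii) F -> G: F=N: 4 rows → G takes values {X85, X54, X96} — violation; F=F: 4 rows → G takes values {X96, X85, X14, X43} — violation; F=C: 2 rows → G takes values {X96, X43} — violation — fails.
(iii) D -> G: D=U11: 2 rows → G takes values {X54, X85} — violation; D=U62: 3 rows → G takes values {X96, X43} — violation; D=U16: 3 rows → G takes values {X85, X14, X96} — violation — fails.
None of the 3 dependencies hold.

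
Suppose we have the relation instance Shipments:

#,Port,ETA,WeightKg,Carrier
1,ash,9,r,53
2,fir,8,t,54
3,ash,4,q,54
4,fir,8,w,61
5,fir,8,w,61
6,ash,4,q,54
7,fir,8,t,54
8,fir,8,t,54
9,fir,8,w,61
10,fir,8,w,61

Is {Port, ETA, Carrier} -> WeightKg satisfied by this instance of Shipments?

Yes

(Port=ash, ETA=9, Carrier=53): row 1 → WeightKg = r ✓
(Port=fir, ETA=8, Carrier=54): rows 2, 7, 8 → WeightKg = t, t, t ✓
(Port=ash, ETA=4, Carrier=54): rows 3, 6 → WeightKg = q, q ✓
(Port=fir, ETA=8, Carrier=61): rows 4, 5, 9, 10 → WeightKg = w, w, w, w ✓
Every {Port, ETA, Carrier} value is associated with a single WeightKg value, so {Port, ETA, Carrier} -> WeightKg holds.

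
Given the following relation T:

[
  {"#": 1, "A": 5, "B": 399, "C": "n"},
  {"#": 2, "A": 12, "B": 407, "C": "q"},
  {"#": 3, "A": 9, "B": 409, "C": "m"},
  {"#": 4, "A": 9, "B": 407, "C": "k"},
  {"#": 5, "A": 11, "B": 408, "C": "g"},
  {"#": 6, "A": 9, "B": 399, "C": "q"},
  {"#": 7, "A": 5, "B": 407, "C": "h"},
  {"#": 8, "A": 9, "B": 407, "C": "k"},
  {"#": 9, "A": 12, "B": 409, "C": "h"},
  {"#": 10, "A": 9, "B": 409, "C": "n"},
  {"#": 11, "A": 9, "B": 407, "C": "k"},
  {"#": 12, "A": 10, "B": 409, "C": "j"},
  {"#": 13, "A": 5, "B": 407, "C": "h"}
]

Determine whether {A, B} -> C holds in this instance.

No

(A=5, B=399): row 1 → C = n ✓
(A=12, B=407): row 2 → C = q ✓
(A=9, B=409): rows 3, 10 → C takes values {m, n} — violation
(A=9, B=407): rows 4, 8, 11 → C = k, k, k ✓
(A=11, B=408): row 5 → C = g ✓
(A=9, B=399): row 6 → C = q ✓
(A=5, B=407): rows 7, 13 → C = h, h ✓
(A=12, B=409): row 9 → C = h ✓
(A=10, B=409): row 12 → C = j ✓
Two rows agree on {A, B} but differ on C, so {A, B} -> C does not hold.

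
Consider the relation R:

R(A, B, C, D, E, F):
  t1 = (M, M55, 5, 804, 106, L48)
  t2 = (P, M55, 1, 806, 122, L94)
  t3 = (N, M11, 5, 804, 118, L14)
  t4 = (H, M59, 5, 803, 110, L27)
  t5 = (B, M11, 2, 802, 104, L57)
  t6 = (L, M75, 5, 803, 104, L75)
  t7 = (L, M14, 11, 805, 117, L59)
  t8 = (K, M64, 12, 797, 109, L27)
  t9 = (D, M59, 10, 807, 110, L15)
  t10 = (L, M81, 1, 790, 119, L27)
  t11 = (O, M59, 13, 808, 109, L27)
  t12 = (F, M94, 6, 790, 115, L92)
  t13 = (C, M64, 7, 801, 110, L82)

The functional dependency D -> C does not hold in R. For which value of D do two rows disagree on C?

D=804: rows 1, 3 → C = 5, 5 ✓
D=806: row 2 → C = 1 ✓
D=803: rows 4, 6 → C = 5, 5 ✓
D=802: row 5 → C = 2 ✓
D=805: row 7 → C = 11 ✓
D=797: row 8 → C = 12 ✓
D=807: row 9 → C = 10 ✓
D=790: rows 10, 12 → C takes values {1, 6} — violation
D=808: row 11 → C = 13 ✓
D=801: row 13 → C = 7 ✓
The only D value with inconsistent C is D=790.

790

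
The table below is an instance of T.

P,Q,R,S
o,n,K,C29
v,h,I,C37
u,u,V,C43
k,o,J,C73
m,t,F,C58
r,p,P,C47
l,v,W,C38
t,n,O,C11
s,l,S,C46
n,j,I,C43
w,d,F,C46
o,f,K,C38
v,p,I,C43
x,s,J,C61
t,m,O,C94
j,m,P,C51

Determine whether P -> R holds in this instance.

Yes

P=o: 2 rows → R = K, K ✓
P=v: 2 rows → R = I, I ✓
P=u: 1 row → R = V ✓
P=k: 1 row → R = J ✓
P=m: 1 row → R = F ✓
P=r: 1 row → R = P ✓
P=l: 1 row → R = W ✓
P=t: 2 rows → R = O, O ✓
P=s: 1 row → R = S ✓
P=n: 1 row → R = I ✓
P=w: 1 row → R = F ✓
P=x: 1 row → R = J ✓
P=j: 1 row → R = P ✓
Every P value is associated with a single R value, so P -> R holds.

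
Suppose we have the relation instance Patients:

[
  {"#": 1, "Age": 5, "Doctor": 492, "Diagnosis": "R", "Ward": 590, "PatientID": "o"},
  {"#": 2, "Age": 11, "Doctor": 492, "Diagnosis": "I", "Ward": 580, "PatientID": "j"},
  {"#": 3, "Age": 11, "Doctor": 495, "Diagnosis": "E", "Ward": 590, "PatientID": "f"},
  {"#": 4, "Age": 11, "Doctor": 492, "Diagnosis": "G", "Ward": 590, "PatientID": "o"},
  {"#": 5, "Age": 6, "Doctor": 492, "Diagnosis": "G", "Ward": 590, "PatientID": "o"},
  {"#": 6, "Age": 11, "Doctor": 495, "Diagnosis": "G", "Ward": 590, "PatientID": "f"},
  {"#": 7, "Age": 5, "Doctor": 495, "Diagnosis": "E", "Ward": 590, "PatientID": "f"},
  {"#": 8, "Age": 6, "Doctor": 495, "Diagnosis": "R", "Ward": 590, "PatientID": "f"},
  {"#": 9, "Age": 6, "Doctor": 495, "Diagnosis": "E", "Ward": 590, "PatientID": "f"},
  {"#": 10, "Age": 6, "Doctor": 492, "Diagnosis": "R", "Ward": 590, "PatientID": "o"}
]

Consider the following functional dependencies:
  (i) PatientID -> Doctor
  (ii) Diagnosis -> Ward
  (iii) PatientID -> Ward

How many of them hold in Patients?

3

(i) PatientID -> Doctor: every LHS value maps to a single RHS value — holds.
(ii) Diagnosis -> Ward: every LHS value maps to a single RHS value — holds.
(iii) PatientID -> Ward: every LHS value maps to a single RHS value — holds.
3 of the 3 dependencies hold.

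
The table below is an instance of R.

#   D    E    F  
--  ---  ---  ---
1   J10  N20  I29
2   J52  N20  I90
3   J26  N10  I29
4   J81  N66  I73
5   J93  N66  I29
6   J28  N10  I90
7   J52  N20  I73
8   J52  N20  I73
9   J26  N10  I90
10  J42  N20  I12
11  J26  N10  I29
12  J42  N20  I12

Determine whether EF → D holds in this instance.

No

(E=N20, F=I29): row 1 → D = J10 ✓
(E=N20, F=I90): row 2 → D = J52 ✓
(E=N10, F=I29): rows 3, 11 → D = J26, J26 ✓
(E=N66, F=I73): row 4 → D = J81 ✓
(E=N66, F=I29): row 5 → D = J93 ✓
(E=N10, F=I90): rows 6, 9 → D takes values {J28, J26} — violation
(E=N20, F=I73): rows 7, 8 → D = J52, J52 ✓
(E=N20, F=I12): rows 10, 12 → D = J42, J42 ✓
Two rows agree on EF but differ on D, so EF → D does not hold.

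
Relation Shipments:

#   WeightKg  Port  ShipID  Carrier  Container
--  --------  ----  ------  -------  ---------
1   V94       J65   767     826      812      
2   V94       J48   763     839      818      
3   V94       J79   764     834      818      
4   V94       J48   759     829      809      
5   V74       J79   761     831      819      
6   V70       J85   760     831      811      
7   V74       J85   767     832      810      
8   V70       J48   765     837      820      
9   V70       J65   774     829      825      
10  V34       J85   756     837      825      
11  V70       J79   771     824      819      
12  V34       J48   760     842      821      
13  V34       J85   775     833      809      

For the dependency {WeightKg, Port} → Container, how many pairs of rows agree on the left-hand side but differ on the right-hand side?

2

(WeightKg=V94, Port=J48): violating pairs (2,4) — 1 pair.
(WeightKg=V34, Port=J85): violating pairs (10,13) — 1 pair.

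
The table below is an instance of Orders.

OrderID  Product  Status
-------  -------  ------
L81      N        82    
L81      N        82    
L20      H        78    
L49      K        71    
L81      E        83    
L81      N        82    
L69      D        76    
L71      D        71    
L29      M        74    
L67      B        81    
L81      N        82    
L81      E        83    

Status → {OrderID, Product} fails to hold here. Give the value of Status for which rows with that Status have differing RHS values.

Status=82: 4 rows → {OrderID,Product} = (L81, N), (L81, N), (L81, N), (L81, N) ✓
Status=78: 1 row → {OrderID,Product} = (L20, H) ✓
Status=71: 2 rows → {OrderID,Product} takes values {(L49, K), (L71, D)} — violation
Status=83: 2 rows → {OrderID,Product} = (L81, E), (L81, E) ✓
Status=76: 1 row → {OrderID,Product} = (L69, D) ✓
Status=74: 1 row → {OrderID,Product} = (L29, M) ✓
Status=81: 1 row → {OrderID,Product} = (L67, B) ✓
The only Status value with inconsistent RHS is Status=71.

71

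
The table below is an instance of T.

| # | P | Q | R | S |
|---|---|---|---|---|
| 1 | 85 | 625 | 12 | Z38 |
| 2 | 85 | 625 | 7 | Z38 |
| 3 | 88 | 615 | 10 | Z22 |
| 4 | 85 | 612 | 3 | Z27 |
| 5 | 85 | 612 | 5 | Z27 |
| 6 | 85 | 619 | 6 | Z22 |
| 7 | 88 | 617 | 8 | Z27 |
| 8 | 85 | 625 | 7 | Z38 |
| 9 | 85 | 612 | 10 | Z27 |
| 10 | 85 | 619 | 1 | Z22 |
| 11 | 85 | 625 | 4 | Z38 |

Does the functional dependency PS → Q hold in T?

Yes

(P=85, S=Z38): rows 1, 2, 8, 11 → Q = 625, 625, 625, 625 ✓
(P=88, S=Z22): row 3 → Q = 615 ✓
(P=85, S=Z27): rows 4, 5, 9 → Q = 612, 612, 612 ✓
(P=85, S=Z22): rows 6, 10 → Q = 619, 619 ✓
(P=88, S=Z27): row 7 → Q = 617 ✓
Every PS value is associated with a single Q value, so PS → Q holds.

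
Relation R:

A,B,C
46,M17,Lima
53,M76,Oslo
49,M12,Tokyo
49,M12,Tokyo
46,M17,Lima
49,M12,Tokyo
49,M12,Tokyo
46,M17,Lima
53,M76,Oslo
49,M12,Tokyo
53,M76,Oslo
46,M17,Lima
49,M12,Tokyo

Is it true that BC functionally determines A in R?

(B=M17, C=Lima): 4 rows → A = 46, 46, 46, 46 ✓
(B=M76, C=Oslo): 3 rows → A = 53, 53, 53 ✓
(B=M12, C=Tokyo): 6 rows → A = 49, 49, 49, 49, 49, 49 ✓
Every BC value is associated with a single A value, so BC → A holds.

Yes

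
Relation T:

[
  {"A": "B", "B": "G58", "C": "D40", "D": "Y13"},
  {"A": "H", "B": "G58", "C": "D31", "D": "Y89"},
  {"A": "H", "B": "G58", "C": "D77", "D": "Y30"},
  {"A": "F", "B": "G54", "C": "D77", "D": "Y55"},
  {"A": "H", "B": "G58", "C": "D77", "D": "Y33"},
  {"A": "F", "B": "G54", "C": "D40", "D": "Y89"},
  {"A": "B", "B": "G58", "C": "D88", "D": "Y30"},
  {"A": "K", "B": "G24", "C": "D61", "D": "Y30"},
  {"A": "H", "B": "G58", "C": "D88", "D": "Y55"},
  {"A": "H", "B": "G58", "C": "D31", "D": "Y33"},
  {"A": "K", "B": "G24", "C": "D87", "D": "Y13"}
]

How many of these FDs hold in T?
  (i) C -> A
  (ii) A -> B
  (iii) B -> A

(i) C -> A: C=D40: 2 rows → A takes values {B, F} — violation; C=D77: 3 rows → A takes values {H, F} — violation; C=D88: 2 rows → A takes values {B, H} — violation — fails.
(ii) A -> B: every LHS value maps to a single RHS value — holds.
(iii) B -> A: B=G58: 7 rows → A takes values {B, H} — violation — fails.
1 of the 3 dependencies holds.

1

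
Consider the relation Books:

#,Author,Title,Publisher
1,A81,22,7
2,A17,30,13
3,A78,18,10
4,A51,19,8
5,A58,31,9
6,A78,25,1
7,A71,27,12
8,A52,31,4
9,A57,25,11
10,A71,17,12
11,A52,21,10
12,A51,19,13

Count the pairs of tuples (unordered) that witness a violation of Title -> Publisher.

Title=19: violating pairs (4,12) — 1 pair.
Title=31: violating pairs (5,8) — 1 pair.
Title=25: violating pairs (6,9) — 1 pair.

3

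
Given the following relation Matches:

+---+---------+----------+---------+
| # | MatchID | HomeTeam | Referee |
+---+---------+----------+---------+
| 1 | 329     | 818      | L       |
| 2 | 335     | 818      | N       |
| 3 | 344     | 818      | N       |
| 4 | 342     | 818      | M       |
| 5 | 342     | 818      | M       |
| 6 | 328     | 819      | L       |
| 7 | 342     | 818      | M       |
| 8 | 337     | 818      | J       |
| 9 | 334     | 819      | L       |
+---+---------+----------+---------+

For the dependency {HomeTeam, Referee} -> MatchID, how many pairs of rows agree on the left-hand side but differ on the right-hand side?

2

(HomeTeam=818, Referee=N): violating pairs (2,3) — 1 pair.
(HomeTeam=818, Referee=M): all 3 rows agree on MatchID — 0 pairs.
(HomeTeam=819, Referee=L): violating pairs (6,9) — 1 pair.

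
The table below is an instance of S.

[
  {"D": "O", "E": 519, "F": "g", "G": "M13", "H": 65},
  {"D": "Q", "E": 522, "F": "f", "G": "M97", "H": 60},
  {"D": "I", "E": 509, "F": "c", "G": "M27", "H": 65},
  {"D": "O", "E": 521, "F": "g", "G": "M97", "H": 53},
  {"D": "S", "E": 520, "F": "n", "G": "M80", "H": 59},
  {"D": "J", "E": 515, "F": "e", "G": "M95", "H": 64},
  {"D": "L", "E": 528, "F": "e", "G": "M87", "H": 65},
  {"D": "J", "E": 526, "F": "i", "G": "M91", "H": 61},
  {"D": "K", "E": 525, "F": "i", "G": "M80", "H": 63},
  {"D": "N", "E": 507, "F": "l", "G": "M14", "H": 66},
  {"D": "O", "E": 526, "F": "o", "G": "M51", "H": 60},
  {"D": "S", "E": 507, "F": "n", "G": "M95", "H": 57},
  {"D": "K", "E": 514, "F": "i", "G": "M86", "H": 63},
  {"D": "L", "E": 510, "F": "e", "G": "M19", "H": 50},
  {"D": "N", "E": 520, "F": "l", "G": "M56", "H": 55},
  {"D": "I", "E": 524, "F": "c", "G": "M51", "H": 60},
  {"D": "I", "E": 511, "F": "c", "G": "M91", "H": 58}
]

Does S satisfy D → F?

D=O: 3 rows → F takes values {g, o} — violation
D=Q: 1 row → F = f ✓
D=I: 3 rows → F = c, c, c ✓
D=S: 2 rows → F = n, n ✓
D=J: 2 rows → F takes values {e, i} — violation
D=L: 2 rows → F = e, e ✓
D=K: 2 rows → F = i, i ✓
D=N: 2 rows → F = l, l ✓
Two rows agree on D but differ on F, so D → F does not hold.

No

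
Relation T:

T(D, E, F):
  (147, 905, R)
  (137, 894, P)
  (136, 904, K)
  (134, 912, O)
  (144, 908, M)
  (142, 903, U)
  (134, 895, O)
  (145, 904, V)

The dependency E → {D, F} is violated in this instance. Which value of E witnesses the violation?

904

E=905: 1 row → {D,F} = (147, R) ✓
E=894: 1 row → {D,F} = (137, P) ✓
E=904: 2 rows → {D,F} takes values {(136, K), (145, V)} — violation
E=912: 1 row → {D,F} = (134, O) ✓
E=908: 1 row → {D,F} = (144, M) ✓
E=903: 1 row → {D,F} = (142, U) ✓
E=895: 1 row → {D,F} = (134, O) ✓
The only E value with inconsistent RHS is E=904.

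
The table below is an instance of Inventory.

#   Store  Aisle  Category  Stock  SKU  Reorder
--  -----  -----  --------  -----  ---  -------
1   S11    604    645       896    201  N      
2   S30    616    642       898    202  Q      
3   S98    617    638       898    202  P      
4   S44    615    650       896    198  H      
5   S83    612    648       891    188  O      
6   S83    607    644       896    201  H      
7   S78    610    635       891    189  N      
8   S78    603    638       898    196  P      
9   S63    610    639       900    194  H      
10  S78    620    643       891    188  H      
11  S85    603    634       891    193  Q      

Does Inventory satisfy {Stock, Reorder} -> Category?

(Stock=896, Reorder=N): row 1 → Category = 645 ✓
(Stock=898, Reorder=Q): row 2 → Category = 642 ✓
(Stock=898, Reorder=P): rows 3, 8 → Category = 638, 638 ✓
(Stock=896, Reorder=H): rows 4, 6 → Category takes values {650, 644} — violation
(Stock=891, Reorder=O): row 5 → Category = 648 ✓
(Stock=891, Reorder=N): row 7 → Category = 635 ✓
(Stock=900, Reorder=H): row 9 → Category = 639 ✓
(Stock=891, Reorder=H): row 10 → Category = 643 ✓
(Stock=891, Reorder=Q): row 11 → Category = 634 ✓
Two rows agree on {Stock, Reorder} but differ on Category, so {Stock, Reorder} -> Category does not hold.

No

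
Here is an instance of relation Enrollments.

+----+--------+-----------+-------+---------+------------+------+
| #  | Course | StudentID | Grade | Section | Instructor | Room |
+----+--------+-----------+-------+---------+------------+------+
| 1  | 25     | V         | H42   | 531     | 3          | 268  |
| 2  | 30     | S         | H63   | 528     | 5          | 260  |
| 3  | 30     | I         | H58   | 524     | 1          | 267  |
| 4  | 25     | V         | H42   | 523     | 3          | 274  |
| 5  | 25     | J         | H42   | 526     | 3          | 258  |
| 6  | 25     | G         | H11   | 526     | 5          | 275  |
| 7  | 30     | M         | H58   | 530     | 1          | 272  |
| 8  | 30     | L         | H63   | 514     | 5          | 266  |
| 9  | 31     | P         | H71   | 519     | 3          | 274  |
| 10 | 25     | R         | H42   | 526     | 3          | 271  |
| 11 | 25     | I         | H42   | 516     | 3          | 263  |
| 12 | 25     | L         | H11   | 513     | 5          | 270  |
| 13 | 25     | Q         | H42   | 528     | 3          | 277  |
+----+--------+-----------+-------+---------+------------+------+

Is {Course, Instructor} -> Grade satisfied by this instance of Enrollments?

Yes

(Course=25, Instructor=3): rows 1, 4, 5, 10, 11, 13 → Grade = H42, H42, H42, H42, H42, H42 ✓
(Course=30, Instructor=5): rows 2, 8 → Grade = H63, H63 ✓
(Course=30, Instructor=1): rows 3, 7 → Grade = H58, H58 ✓
(Course=25, Instructor=5): rows 6, 12 → Grade = H11, H11 ✓
(Course=31, Instructor=3): row 9 → Grade = H71 ✓
Every {Course, Instructor} value is associated with a single Grade value, so {Course, Instructor} -> Grade holds.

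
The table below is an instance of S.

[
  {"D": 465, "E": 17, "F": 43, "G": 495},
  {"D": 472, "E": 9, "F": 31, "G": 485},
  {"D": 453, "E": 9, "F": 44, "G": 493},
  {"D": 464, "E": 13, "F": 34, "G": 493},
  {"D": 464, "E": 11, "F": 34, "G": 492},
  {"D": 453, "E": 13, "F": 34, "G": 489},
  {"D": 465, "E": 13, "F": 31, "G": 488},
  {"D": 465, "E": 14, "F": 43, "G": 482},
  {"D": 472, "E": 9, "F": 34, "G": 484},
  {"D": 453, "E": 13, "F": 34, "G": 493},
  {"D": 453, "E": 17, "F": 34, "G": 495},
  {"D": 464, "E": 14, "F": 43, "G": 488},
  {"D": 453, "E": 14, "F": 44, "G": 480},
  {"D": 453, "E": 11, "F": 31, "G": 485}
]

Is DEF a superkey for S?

No

Two distinct rows share (D=453, E=13, F=34), so DEF does not determine every attribute — not a superkey.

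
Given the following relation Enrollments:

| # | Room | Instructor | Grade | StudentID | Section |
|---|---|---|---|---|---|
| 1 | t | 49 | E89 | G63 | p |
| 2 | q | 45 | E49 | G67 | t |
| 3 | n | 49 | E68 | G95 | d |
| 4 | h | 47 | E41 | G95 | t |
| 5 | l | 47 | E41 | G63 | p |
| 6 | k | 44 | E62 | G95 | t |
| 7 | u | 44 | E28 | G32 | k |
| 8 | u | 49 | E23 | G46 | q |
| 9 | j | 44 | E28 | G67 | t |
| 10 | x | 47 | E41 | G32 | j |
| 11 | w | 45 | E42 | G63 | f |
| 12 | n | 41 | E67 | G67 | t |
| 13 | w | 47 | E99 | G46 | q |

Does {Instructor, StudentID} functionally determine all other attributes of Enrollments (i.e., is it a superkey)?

Yes

All 13 rows have distinct {Instructor, StudentID} values, so {Instructor, StudentID} → (all attributes) holds and {Instructor, StudentID} is a superkey.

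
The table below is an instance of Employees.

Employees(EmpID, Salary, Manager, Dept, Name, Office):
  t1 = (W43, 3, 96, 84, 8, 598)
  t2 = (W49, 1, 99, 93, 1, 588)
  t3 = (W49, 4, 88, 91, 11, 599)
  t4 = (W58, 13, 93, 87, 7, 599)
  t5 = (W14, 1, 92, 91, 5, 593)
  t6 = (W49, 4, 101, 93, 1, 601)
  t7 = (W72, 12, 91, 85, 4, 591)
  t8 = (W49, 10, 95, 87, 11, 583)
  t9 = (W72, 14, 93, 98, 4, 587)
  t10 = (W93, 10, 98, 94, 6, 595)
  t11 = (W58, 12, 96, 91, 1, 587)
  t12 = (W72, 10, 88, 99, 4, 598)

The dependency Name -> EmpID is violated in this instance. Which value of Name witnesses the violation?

Name=8: row 1 → EmpID = W43 ✓
Name=1: rows 2, 6, 11 → EmpID takes values {W49, W58} — violation
Name=11: rows 3, 8 → EmpID = W49, W49 ✓
Name=7: row 4 → EmpID = W58 ✓
Name=5: row 5 → EmpID = W14 ✓
Name=4: rows 7, 9, 12 → EmpID = W72, W72, W72 ✓
Name=6: row 10 → EmpID = W93 ✓
The only Name value with inconsistent EmpID is Name=1.

1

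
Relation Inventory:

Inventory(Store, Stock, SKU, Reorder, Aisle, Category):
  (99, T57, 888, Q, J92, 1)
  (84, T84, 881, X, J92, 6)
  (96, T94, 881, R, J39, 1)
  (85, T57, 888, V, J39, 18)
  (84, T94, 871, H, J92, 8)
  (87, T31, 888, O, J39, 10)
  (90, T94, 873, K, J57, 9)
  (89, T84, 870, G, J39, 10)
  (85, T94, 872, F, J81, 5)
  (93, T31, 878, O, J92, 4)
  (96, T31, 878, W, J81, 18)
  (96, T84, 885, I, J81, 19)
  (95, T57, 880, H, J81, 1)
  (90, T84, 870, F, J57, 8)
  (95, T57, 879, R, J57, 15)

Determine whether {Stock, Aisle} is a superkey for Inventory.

Yes

All 15 rows have distinct {Stock, Aisle} values, so {Stock, Aisle} → (all attributes) holds and {Stock, Aisle} is a superkey.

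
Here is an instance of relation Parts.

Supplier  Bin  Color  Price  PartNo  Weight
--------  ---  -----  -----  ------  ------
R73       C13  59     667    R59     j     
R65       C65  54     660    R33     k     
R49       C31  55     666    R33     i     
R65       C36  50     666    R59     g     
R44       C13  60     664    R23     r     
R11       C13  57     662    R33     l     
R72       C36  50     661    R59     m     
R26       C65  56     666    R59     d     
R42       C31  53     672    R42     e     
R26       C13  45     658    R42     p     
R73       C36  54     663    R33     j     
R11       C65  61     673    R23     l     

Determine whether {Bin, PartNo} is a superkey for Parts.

No

Two distinct rows share (Bin=C36, PartNo=R59), so {Bin, PartNo} does not determine every attribute — not a superkey.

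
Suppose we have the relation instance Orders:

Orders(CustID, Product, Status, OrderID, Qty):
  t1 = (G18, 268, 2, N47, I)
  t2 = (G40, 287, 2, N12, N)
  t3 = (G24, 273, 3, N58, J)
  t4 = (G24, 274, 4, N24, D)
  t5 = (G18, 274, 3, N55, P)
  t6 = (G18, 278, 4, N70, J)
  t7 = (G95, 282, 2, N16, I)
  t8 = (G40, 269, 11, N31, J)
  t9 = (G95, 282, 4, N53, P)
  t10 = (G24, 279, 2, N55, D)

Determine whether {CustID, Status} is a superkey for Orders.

All 10 rows have distinct {CustID, Status} values, so {CustID, Status} → (all attributes) holds and {CustID, Status} is a superkey.

Yes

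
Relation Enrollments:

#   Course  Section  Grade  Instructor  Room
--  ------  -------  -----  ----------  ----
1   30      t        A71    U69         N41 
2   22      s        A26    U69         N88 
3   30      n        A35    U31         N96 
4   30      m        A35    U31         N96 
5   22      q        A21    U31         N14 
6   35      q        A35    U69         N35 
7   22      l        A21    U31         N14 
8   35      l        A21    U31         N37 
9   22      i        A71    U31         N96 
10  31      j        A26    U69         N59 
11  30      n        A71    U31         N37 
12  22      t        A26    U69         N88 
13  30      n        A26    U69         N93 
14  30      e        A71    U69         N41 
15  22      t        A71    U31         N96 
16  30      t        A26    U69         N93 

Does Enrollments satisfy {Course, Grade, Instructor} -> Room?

Yes

(Course=30, Grade=A71, Instructor=U69): rows 1, 14 → Room = N41, N41 ✓
(Course=22, Grade=A26, Instructor=U69): rows 2, 12 → Room = N88, N88 ✓
(Course=30, Grade=A35, Instructor=U31): rows 3, 4 → Room = N96, N96 ✓
(Course=22, Grade=A21, Instructor=U31): rows 5, 7 → Room = N14, N14 ✓
(Course=35, Grade=A35, Instructor=U69): row 6 → Room = N35 ✓
(Course=35, Grade=A21, Instructor=U31): row 8 → Room = N37 ✓
(Course=22, Grade=A71, Instructor=U31): rows 9, 15 → Room = N96, N96 ✓
(Course=31, Grade=A26, Instructor=U69): row 10 → Room = N59 ✓
(Course=30, Grade=A71, Instructor=U31): row 11 → Room = N37 ✓
(Course=30, Grade=A26, Instructor=U69): rows 13, 16 → Room = N93, N93 ✓
Every {Course, Grade, Instructor} value is associated with a single Room value, so {Course, Grade, Instructor} -> Room holds.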